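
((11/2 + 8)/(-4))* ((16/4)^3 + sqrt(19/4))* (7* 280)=-423360 - 6615* sqrt(19)/2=-437777.06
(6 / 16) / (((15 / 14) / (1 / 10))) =7 / 200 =0.04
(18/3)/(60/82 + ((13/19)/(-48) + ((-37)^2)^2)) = 224352/70078654939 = 0.00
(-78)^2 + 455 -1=6538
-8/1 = -8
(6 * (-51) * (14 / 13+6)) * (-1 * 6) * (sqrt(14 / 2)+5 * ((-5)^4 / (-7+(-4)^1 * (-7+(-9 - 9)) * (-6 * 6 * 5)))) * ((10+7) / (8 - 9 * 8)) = 560840625 / 936364 - 179469 * sqrt(7) / 52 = -8532.40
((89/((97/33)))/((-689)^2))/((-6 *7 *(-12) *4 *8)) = 979/247553709312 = 0.00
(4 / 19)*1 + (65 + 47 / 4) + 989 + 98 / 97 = 7865709 / 7372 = 1066.97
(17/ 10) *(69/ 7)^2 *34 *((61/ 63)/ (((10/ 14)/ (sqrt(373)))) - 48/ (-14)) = 33022296/ 1715 + 9325741 *sqrt(373)/ 1225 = 166283.53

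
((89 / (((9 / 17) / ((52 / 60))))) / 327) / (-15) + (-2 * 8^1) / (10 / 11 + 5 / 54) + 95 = 6224885524 / 78798825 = 79.00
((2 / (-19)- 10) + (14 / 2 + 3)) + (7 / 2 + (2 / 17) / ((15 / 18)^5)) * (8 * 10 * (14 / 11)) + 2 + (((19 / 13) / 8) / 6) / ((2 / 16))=67258443211 / 173208750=388.31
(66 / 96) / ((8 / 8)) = 11 / 16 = 0.69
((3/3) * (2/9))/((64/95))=95/288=0.33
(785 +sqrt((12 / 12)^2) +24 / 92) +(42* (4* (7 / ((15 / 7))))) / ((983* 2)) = 88914416 / 113045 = 786.54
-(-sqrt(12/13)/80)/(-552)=-sqrt(39)/287040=-0.00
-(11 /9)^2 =-121 /81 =-1.49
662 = 662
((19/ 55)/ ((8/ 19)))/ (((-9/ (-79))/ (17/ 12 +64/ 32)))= 1169279/ 47520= 24.61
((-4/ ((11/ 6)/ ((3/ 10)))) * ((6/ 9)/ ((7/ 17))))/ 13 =-408/ 5005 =-0.08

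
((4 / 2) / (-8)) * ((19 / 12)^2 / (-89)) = 361 / 51264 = 0.01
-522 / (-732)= 87 / 122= 0.71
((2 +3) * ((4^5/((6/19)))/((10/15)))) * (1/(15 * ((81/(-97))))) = -471808/243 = -1941.60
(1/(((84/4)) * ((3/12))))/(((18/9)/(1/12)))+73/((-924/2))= -104/693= -0.15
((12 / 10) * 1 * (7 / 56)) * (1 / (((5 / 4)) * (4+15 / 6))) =6 / 325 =0.02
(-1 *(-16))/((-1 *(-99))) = 16/99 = 0.16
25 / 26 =0.96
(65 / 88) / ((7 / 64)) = 520 / 77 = 6.75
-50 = -50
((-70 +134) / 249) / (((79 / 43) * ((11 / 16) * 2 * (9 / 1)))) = 22016 / 1947429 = 0.01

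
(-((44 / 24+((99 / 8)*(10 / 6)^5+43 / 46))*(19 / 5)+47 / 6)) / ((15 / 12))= -15477743 / 31050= -498.48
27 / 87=0.31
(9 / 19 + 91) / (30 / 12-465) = -3476 / 17575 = -0.20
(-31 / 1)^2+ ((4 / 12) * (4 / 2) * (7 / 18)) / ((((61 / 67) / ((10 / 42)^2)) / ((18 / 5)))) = 11080039 / 11529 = 961.06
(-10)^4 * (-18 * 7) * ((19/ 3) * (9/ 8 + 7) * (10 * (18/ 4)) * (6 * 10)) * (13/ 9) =-252866250000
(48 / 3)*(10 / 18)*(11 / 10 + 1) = 56 / 3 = 18.67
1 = 1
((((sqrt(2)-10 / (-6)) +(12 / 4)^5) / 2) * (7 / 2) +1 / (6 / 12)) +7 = 7 * sqrt(2) / 4 +2623 / 6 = 439.64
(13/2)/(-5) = -13/10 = -1.30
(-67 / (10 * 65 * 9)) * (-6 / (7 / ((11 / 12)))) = 0.01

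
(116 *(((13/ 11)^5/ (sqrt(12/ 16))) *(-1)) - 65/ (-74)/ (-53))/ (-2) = 65/ 7844 + 43069988 *sqrt(3)/ 483153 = 154.41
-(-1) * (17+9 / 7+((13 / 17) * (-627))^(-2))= 8504168551 / 465071607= 18.29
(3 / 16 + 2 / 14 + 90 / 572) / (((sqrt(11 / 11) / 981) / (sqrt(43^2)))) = 329491413 / 16016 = 20572.64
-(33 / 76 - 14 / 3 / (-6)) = -829 / 684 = -1.21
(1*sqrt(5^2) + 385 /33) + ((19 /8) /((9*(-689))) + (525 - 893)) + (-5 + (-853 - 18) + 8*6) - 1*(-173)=-49922203 /49608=-1006.33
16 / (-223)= -16 / 223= -0.07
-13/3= -4.33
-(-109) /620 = 109 /620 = 0.18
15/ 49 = 0.31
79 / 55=1.44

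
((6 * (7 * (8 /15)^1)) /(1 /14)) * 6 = 9408 /5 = 1881.60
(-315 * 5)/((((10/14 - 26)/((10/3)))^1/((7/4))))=42875/118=363.35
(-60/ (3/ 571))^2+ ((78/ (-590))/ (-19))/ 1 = 730983922039/ 5605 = 130416400.01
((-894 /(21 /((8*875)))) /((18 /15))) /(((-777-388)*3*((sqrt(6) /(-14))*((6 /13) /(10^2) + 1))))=-677950000*sqrt(6) /4108023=-404.24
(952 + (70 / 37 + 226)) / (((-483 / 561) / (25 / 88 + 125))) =-146111175 / 851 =-171693.51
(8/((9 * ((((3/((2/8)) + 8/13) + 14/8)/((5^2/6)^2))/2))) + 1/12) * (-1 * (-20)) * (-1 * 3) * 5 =-13504225/20169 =-669.55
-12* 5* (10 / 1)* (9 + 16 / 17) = -101400 / 17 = -5964.71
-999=-999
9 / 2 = 4.50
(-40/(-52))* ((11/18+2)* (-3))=-235/39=-6.03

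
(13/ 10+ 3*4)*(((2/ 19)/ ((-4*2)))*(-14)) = 49/ 20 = 2.45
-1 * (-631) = 631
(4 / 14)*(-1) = -0.29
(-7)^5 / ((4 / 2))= -16807 / 2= -8403.50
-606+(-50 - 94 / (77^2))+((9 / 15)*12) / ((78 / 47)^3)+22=-247145396233 / 390780390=-632.44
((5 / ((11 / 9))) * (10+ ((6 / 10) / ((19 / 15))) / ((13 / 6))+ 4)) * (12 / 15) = 126432 / 2717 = 46.53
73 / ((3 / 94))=6862 / 3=2287.33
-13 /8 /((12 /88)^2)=-1573 /18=-87.39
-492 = -492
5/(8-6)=5/2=2.50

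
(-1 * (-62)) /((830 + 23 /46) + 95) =124 /1851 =0.07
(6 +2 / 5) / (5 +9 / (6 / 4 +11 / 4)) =544 / 605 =0.90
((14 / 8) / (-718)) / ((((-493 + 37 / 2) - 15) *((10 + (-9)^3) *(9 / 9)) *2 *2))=-0.00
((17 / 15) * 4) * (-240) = -1088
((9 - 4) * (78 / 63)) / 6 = 65 / 63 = 1.03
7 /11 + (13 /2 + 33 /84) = 2319 /308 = 7.53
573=573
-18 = -18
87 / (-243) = -29 / 81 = -0.36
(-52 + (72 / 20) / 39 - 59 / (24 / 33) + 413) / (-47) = -145583 / 24440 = -5.96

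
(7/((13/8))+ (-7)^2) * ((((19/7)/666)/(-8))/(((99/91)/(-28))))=931/1332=0.70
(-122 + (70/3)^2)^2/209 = 14455204/16929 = 853.87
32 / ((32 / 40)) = 40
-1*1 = -1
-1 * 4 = -4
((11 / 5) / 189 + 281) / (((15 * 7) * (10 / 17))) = 2257226 / 496125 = 4.55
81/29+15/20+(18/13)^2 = 107043/19604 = 5.46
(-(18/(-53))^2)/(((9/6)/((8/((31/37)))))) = -63936/87079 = -0.73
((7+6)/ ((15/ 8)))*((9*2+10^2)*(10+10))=16362.67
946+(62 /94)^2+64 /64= 2092884 /2209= 947.44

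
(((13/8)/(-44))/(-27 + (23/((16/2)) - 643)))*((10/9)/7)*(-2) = -0.00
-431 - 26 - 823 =-1280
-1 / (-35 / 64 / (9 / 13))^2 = -331776 / 207025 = -1.60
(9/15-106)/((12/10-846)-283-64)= 527/5959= 0.09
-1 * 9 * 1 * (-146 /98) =657 /49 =13.41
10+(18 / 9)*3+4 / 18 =146 / 9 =16.22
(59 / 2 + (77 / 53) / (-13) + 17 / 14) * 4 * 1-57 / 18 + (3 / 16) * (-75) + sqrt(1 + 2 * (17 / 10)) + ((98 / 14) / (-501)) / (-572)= sqrt(110) / 5 + 44730613195 / 425272848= 107.28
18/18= 1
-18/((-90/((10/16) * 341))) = 341/8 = 42.62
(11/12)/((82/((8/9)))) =11/1107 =0.01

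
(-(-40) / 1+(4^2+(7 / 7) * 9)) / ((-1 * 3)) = -65 / 3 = -21.67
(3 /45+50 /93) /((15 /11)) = 3091 /6975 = 0.44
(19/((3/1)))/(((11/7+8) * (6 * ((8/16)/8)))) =1.76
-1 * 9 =-9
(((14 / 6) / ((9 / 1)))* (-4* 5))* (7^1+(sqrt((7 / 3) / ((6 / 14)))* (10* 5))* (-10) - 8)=490420 / 81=6054.57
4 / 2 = 2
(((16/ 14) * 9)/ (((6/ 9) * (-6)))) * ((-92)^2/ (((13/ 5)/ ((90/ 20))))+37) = -37764.59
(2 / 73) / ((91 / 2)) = 0.00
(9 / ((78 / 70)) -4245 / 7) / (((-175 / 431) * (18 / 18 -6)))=-938718 / 3185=-294.73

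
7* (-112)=-784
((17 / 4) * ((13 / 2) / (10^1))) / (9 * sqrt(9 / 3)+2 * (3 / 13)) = -2873 / 547080+37349 * sqrt(3) / 364720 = 0.17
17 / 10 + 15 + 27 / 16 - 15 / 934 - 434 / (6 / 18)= -47956363 / 37360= -1283.63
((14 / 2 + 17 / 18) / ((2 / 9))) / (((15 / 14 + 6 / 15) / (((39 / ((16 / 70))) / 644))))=975975 / 151616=6.44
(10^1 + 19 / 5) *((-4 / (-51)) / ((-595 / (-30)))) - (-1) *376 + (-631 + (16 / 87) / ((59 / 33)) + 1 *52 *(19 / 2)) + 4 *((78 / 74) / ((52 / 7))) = 153507979304 / 640350305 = 239.73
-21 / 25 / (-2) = 21 / 50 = 0.42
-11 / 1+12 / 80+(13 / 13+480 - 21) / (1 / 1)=8983 / 20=449.15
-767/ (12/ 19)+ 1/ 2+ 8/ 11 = -160141/ 132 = -1213.19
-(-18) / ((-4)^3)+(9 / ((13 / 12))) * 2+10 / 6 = 22465 / 1248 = 18.00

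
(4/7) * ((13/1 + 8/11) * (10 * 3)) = 18120/77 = 235.32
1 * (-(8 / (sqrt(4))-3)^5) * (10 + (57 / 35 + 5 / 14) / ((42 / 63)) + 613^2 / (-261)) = 52133423 / 36540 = 1426.75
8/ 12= 2/ 3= 0.67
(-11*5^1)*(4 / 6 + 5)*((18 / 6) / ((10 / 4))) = -374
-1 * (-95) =95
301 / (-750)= -301 / 750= -0.40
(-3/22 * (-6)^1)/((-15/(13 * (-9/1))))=351/55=6.38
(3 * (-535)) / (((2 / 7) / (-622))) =3494085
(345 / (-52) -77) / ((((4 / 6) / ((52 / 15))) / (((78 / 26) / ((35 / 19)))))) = -247893 / 350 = -708.27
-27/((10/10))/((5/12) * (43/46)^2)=-685584/9245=-74.16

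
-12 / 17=-0.71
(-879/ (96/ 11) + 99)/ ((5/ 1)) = -11/ 32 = -0.34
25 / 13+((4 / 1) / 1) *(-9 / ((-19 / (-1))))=7 / 247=0.03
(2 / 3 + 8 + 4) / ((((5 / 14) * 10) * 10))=133 / 375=0.35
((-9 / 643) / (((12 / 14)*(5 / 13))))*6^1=-819 / 3215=-0.25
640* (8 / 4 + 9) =7040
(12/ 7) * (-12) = -144/ 7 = -20.57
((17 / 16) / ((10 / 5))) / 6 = 0.09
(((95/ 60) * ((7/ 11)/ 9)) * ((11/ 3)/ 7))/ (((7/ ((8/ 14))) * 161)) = 19/ 639009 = 0.00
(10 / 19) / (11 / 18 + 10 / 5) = 180 / 893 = 0.20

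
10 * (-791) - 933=-8843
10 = 10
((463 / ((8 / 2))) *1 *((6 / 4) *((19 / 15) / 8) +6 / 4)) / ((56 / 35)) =64357 / 512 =125.70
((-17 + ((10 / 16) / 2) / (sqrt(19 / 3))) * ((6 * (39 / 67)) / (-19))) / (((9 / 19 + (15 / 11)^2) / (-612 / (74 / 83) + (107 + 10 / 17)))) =-572718289 / 738742 + 2863591445 * sqrt(57) / 3817818656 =-769.60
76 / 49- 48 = -2276 / 49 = -46.45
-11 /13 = -0.85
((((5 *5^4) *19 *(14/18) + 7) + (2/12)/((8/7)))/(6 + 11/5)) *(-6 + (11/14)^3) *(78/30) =-186921469163/2314368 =-80765.66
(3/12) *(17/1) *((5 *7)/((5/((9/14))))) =153/8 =19.12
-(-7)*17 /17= 7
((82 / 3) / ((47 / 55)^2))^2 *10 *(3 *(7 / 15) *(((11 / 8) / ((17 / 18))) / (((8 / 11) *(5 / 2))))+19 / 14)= 362899953585125 / 10452276702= 34719.70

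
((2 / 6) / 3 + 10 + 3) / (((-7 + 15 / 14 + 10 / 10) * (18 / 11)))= -9086 / 5589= -1.63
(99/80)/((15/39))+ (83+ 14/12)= 104861/1200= 87.38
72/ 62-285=-8799/ 31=-283.84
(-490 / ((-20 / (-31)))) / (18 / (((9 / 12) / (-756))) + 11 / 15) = 735 / 17558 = 0.04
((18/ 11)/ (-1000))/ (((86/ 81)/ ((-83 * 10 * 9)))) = 544563/ 47300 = 11.51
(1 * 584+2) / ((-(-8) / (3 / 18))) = 293 / 24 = 12.21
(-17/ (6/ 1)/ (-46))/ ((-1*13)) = -17/ 3588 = -0.00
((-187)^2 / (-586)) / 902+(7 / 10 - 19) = -18.37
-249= -249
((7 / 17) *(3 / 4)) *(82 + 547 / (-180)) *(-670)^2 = 2233075495 / 204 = 10946448.50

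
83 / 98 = 0.85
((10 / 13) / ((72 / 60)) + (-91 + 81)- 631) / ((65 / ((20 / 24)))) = -12487 / 1521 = -8.21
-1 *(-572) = 572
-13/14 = -0.93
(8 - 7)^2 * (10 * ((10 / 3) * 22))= 2200 / 3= 733.33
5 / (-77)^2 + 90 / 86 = 267020 / 254947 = 1.05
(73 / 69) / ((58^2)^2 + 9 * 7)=0.00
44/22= 2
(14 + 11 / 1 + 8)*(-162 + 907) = 24585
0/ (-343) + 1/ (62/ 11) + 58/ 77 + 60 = 290883/ 4774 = 60.93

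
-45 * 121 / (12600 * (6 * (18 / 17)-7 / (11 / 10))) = 22627 / 560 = 40.41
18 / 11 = 1.64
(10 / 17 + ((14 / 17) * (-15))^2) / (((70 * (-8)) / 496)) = -274474 / 2023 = -135.68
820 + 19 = 839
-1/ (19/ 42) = -42/ 19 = -2.21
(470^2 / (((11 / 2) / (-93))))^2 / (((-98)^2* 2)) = 211021804845000 / 290521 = 726356459.07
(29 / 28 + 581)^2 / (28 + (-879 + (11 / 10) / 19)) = -25231259855 / 63378168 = -398.11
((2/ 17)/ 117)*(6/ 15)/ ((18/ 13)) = 2/ 6885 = 0.00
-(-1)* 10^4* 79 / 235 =158000 / 47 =3361.70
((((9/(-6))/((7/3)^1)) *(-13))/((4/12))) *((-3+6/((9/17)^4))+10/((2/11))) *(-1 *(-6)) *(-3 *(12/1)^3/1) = -700791936/7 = -100113133.71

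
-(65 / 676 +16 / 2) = -421 / 52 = -8.10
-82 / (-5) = 82 / 5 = 16.40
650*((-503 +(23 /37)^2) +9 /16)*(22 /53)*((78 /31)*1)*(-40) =30664930939500 /2249267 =13633299.62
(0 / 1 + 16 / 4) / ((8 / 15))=15 / 2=7.50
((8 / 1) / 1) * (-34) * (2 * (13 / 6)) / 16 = -221 / 3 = -73.67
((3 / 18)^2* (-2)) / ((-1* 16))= 0.00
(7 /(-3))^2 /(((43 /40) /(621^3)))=52154088840 /43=1212885786.98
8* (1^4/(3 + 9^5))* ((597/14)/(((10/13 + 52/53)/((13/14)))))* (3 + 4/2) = 8912215/581603148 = 0.02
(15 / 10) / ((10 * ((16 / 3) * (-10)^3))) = -0.00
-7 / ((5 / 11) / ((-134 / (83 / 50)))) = 103180 / 83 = 1243.13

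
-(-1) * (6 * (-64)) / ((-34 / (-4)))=-768 / 17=-45.18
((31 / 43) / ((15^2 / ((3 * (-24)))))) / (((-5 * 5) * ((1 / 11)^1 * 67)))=2728 / 1800625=0.00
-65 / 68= -0.96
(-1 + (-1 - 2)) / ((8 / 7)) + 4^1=1 / 2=0.50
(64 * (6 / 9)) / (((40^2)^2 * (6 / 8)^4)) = 8 / 151875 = 0.00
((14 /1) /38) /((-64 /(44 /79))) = -77 /24016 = -0.00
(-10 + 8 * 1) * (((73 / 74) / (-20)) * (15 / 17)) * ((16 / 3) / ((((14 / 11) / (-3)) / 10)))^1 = -48180 / 4403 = -10.94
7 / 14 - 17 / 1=-16.50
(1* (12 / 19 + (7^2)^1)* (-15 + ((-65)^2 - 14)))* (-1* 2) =-7913656 / 19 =-416508.21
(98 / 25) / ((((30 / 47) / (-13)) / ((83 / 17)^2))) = -206249771 / 108375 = -1903.11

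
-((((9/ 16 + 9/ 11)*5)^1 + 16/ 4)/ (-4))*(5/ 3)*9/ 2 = 28785/ 1408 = 20.44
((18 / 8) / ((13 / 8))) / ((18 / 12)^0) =18 / 13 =1.38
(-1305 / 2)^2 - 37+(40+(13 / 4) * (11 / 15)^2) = 425761.00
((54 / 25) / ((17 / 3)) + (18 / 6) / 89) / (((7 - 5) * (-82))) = -15693 / 6203300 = -0.00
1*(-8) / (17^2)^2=-8 / 83521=-0.00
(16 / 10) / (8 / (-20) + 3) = 0.62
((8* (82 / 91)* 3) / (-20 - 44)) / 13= -123 / 4732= -0.03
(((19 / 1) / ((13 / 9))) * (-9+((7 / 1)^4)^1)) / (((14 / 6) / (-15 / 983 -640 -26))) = -61797781656 / 6881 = -8980930.34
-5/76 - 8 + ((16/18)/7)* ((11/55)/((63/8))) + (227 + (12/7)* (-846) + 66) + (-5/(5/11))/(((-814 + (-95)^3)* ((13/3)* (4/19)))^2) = -97227811030356940793969/83432406261702541680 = -1165.35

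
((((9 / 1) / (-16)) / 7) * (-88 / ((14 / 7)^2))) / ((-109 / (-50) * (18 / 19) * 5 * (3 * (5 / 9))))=627 / 6104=0.10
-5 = -5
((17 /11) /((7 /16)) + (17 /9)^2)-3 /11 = 42584 /6237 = 6.83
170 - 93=77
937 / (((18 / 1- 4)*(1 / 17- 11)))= -15929 / 2604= -6.12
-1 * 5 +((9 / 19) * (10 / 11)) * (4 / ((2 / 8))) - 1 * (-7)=1858 / 209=8.89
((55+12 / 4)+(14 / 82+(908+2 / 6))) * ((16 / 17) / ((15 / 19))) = 1152.22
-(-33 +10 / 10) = 32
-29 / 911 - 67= -61066 / 911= -67.03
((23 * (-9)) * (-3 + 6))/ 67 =-621/ 67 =-9.27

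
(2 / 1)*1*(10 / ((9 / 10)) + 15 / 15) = 24.22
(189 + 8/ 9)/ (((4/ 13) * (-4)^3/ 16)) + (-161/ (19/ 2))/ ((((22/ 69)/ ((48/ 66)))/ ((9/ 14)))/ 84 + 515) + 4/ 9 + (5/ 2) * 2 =-3126435615259/ 21000663216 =-148.87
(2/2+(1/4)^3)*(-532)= -540.31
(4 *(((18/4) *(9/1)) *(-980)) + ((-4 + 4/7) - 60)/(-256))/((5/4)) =-71124369/560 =-127007.80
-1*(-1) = 1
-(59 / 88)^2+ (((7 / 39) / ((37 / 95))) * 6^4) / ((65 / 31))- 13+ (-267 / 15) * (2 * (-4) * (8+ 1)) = 376005313031 / 242116160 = 1553.00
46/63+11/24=599/504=1.19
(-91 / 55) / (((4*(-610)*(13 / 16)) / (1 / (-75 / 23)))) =-322 / 1258125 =-0.00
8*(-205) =-1640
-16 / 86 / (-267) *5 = 40 / 11481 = 0.00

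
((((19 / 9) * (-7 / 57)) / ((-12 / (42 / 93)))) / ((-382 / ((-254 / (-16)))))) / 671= -6223 / 10297992672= -0.00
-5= -5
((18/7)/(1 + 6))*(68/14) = 612/343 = 1.78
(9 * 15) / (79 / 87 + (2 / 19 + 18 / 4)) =446310 / 18227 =24.49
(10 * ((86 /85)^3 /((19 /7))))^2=79295178086656 /5446039005625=14.56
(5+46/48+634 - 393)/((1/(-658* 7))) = -13649881/12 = -1137490.08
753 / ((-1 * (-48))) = 251 / 16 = 15.69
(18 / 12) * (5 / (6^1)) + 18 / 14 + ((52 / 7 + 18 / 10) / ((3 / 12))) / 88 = 4551 / 1540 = 2.96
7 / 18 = 0.39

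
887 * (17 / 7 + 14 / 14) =21288 / 7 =3041.14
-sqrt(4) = -2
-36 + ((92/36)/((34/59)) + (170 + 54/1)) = 58885/306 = 192.43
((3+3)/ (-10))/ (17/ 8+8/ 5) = -24/ 149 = -0.16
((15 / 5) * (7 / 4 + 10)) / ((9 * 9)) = 47 / 108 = 0.44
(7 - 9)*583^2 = -679778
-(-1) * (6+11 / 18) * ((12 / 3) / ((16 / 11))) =18.18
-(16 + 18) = -34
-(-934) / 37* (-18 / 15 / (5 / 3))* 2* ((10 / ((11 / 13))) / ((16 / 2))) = -109278 / 2035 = -53.70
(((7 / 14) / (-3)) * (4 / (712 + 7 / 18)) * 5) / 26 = -30 / 166699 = -0.00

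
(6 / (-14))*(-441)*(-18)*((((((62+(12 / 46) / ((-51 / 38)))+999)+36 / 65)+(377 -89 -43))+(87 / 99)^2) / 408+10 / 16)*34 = -1361903087601 / 3075215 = -442864.35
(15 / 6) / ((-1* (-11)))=5 / 22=0.23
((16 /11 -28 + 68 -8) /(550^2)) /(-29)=-92 /24124375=-0.00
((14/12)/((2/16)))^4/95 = 614656/7695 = 79.88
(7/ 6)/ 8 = 7/ 48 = 0.15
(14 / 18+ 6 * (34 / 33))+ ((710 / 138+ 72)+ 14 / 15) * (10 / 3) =267.22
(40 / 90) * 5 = 20 / 9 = 2.22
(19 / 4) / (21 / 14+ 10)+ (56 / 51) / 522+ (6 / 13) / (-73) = 237559117 / 581078394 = 0.41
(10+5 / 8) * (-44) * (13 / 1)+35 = -6042.50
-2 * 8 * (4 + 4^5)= -16448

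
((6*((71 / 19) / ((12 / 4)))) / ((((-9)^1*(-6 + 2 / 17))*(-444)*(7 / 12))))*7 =-1207 / 316350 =-0.00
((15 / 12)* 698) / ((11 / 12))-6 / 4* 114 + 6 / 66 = 8590 / 11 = 780.91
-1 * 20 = -20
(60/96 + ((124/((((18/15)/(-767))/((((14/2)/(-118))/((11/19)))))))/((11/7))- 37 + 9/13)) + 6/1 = 5138.26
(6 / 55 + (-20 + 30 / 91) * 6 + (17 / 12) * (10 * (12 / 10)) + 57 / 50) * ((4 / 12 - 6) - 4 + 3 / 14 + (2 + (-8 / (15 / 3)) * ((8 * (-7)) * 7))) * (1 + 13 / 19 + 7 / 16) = -131193.87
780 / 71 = 10.99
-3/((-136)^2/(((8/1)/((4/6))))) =-9/4624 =-0.00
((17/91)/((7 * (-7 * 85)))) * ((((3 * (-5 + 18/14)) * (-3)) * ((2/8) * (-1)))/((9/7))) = 1/3430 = 0.00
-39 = -39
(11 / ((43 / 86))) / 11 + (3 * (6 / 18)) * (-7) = -5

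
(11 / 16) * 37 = 407 / 16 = 25.44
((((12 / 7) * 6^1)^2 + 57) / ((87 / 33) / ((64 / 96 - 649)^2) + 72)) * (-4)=-442598792900 / 48937215663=-9.04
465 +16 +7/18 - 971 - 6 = -8921/18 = -495.61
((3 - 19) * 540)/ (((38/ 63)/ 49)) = -13335840/ 19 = -701886.32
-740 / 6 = -370 / 3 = -123.33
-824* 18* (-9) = 133488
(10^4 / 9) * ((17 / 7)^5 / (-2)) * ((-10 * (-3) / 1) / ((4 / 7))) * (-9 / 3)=17748212500 / 2401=7392008.54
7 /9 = 0.78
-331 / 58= -5.71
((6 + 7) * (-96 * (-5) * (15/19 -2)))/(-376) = 20.09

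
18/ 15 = 6/ 5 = 1.20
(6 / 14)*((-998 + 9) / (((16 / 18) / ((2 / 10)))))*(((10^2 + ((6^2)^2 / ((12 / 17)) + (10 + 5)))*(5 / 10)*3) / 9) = -17365851 / 560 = -31010.45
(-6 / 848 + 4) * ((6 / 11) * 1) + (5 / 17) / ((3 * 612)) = 9908588 / 4549149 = 2.18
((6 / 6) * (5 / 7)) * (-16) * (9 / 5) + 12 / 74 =-5286 / 259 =-20.41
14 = 14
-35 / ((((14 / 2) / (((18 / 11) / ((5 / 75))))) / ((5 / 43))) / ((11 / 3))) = -2250 / 43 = -52.33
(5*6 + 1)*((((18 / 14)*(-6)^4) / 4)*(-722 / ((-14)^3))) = 8158239 / 2401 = 3397.85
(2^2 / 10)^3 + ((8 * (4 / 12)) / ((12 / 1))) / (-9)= 398 / 10125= 0.04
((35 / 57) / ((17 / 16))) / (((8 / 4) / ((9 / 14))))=60 / 323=0.19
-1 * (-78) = 78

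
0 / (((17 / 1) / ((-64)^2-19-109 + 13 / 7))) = 0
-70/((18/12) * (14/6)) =-20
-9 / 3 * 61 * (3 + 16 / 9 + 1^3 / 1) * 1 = -3172 / 3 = -1057.33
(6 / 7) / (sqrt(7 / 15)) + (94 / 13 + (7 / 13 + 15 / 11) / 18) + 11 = 6 * sqrt(105) / 49 + 23599 / 1287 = 19.59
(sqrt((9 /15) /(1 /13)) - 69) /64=-69 /64 + sqrt(195) /320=-1.03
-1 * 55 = -55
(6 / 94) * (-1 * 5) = -15 / 47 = -0.32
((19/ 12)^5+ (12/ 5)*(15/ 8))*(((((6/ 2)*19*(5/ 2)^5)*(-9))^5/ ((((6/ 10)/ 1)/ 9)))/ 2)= -2350296430128199128806591033935546875/ 68719476736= -34201314412758789386230510.00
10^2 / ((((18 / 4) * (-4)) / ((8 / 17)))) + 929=141737 / 153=926.39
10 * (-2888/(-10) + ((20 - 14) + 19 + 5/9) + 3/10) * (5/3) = 141595/27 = 5244.26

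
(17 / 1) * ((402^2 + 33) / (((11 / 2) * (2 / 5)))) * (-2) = -27478290 / 11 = -2498026.36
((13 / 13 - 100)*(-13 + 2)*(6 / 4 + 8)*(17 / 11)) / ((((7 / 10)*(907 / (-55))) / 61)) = -536414175 / 6349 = -84487.98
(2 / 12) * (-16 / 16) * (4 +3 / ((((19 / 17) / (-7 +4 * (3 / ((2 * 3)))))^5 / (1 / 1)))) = 895.31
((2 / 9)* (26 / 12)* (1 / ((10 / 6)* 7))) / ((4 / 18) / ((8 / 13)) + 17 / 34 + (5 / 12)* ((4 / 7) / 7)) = 364 / 7895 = 0.05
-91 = -91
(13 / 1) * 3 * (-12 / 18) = -26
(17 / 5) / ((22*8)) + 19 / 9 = 16873 / 7920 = 2.13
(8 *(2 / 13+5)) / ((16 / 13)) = 67 / 2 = 33.50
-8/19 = -0.42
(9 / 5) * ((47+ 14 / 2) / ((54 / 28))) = 252 / 5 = 50.40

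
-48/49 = -0.98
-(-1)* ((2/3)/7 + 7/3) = 17/7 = 2.43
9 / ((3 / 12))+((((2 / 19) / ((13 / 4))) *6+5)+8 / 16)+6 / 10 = 42.29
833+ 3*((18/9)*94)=1397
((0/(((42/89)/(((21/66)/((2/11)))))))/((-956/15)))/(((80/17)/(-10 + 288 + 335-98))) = 0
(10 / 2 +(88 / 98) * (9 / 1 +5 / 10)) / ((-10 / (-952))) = 45084 / 35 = 1288.11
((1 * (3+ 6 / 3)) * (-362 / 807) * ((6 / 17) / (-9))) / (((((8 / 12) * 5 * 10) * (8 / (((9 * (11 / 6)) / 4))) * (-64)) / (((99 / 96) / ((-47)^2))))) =-65703 / 6620287467520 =-0.00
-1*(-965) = 965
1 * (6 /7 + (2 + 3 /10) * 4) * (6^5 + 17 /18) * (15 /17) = 24637360 /357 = 69012.21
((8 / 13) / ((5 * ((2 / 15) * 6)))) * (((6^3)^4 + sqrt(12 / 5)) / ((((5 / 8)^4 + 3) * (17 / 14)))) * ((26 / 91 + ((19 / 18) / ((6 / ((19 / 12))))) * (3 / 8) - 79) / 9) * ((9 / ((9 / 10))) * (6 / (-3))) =1947370496 * sqrt(15) / 693466839 + 43611128573460480 / 2853773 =15281919271.26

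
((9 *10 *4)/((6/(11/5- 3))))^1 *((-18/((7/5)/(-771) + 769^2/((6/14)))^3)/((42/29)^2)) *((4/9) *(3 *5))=8922270445625/8535793061765846405865193802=0.00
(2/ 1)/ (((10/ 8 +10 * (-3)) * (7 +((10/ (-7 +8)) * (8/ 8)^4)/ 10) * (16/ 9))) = -9/ 1840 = -0.00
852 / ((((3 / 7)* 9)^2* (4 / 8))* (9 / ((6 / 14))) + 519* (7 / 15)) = 59640 / 27889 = 2.14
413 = 413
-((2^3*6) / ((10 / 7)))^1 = -168 / 5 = -33.60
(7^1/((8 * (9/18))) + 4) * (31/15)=713/60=11.88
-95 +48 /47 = -4417 /47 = -93.98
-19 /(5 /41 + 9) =-779 /374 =-2.08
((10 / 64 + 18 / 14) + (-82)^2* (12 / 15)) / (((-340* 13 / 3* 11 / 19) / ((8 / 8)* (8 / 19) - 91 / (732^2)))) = -60191028693 / 22671308800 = -2.65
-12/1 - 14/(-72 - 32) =-617/52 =-11.87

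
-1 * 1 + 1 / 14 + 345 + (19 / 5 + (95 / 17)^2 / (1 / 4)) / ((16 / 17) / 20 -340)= 56277635 / 163744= 343.69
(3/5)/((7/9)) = 27/35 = 0.77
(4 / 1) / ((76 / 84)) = 4.42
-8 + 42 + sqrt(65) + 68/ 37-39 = -117/ 37 + sqrt(65) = 4.90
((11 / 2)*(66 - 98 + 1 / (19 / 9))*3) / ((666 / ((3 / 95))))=-6589 / 267140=-0.02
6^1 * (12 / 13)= 72 / 13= 5.54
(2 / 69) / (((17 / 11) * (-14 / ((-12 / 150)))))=22 / 205275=0.00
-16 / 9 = -1.78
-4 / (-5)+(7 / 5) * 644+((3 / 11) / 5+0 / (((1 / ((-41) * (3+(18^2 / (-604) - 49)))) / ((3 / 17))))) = 902.45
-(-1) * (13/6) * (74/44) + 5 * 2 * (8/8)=1801/132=13.64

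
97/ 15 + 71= 1162/ 15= 77.47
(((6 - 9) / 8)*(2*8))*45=-270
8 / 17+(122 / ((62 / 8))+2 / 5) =43774 / 2635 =16.61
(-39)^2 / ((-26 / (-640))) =37440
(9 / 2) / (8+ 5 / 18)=0.54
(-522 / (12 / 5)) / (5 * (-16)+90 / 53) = 4611 / 1660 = 2.78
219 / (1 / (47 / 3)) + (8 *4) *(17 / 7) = 24561 / 7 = 3508.71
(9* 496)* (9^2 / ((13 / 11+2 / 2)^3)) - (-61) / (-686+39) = 720786457 / 20704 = 34813.87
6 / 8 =3 / 4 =0.75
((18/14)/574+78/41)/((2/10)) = 38265/4018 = 9.52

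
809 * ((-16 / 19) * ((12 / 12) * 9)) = -116496 / 19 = -6131.37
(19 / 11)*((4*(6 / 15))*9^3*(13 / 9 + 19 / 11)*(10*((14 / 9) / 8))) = 1503432 / 121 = 12425.06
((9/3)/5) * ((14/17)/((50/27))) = 567/2125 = 0.27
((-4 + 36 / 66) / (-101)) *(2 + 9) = 38 / 101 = 0.38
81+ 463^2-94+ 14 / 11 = 2357930 / 11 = 214357.27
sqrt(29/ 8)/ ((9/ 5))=5 *sqrt(58)/ 36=1.06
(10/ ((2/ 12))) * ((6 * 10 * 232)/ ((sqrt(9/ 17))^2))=1577600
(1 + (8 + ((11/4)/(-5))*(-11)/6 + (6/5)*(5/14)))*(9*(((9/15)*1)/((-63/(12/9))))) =-8767/7350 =-1.19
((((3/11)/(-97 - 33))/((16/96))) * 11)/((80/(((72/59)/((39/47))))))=-1269/498550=-0.00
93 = 93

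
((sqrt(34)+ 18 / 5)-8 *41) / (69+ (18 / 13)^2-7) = -137059 / 27005+ 169 *sqrt(34) / 10802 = -4.98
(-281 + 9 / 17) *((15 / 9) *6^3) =-1716480 / 17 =-100969.41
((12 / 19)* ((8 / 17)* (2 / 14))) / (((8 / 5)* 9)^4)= 625 / 632935296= 0.00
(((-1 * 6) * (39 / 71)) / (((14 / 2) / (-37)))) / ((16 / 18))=38961 / 1988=19.60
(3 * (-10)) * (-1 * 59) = 1770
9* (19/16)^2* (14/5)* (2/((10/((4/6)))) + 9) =1038597/3200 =324.56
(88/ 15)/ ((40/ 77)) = 847/ 75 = 11.29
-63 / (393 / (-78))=1638 / 131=12.50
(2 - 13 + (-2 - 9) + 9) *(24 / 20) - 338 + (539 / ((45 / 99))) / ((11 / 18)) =7934 / 5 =1586.80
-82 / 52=-41 / 26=-1.58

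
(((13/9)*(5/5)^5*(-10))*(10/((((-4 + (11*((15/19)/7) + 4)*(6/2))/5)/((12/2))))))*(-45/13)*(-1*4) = -7980000/1559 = -5118.67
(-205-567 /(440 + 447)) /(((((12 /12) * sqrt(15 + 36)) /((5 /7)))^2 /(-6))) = 9120100 /738871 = 12.34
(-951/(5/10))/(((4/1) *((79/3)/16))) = -22824/79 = -288.91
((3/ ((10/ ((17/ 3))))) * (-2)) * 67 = -1139/ 5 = -227.80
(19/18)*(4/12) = 19/54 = 0.35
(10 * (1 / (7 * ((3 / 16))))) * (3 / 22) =80 / 77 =1.04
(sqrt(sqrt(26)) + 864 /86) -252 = -10404 /43 + 26^(1 /4) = -239.70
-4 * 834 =-3336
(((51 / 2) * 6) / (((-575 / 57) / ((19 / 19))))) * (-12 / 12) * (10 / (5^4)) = 17442 / 71875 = 0.24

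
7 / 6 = 1.17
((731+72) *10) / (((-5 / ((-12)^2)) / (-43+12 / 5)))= 46946592 / 5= 9389318.40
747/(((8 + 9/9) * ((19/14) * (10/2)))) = 1162/95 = 12.23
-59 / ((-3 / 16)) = 944 / 3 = 314.67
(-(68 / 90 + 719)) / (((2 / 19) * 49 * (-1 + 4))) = -12559 / 270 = -46.51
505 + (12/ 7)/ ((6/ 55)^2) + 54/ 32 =218647/ 336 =650.74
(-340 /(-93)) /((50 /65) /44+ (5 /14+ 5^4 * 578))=68068 /6725976225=0.00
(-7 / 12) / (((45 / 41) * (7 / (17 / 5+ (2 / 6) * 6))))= -41 / 100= -0.41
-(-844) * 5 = 4220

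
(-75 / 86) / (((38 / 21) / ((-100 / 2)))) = 39375 / 1634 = 24.10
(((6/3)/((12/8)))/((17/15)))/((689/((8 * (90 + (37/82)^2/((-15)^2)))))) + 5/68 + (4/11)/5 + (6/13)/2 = 12525525587/7797062988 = 1.61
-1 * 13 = -13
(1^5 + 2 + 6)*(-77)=-693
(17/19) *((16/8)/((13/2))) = 68/247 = 0.28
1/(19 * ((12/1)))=1/228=0.00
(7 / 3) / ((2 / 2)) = 7 / 3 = 2.33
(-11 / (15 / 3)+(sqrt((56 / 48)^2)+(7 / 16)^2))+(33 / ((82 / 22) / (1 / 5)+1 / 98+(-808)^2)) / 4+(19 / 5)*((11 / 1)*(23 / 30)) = 31.20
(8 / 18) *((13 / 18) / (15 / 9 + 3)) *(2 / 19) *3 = 26 / 1197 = 0.02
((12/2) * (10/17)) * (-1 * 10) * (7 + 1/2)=-4500/17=-264.71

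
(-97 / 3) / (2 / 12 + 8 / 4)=-194 / 13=-14.92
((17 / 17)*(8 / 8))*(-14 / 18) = -7 / 9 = -0.78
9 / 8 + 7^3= 344.12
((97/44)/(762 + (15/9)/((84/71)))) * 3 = 18333/2116169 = 0.01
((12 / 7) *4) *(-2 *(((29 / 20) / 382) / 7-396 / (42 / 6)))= 36304932 / 46795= 775.83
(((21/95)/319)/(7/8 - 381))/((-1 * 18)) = 28/276472515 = 0.00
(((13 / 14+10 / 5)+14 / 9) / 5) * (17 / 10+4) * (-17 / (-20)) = 4.35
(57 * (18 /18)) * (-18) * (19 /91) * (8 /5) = -155952 /455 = -342.75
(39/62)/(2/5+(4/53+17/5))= 795/4898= 0.16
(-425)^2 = 180625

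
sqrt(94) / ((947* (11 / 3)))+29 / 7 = 3* sqrt(94) / 10417+29 / 7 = 4.15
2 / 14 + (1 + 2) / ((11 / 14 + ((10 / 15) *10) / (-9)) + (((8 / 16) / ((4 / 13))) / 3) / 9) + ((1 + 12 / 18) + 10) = 40.34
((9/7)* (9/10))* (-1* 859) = -69579/70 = -993.99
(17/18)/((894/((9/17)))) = 0.00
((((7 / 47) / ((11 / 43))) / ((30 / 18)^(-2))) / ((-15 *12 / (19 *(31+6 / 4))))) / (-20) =371735 / 1340064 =0.28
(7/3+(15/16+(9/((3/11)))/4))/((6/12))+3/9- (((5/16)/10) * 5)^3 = 765827/32768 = 23.37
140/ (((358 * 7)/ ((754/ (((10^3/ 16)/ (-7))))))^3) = -12002509792/ 2240366796875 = -0.01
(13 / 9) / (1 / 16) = 208 / 9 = 23.11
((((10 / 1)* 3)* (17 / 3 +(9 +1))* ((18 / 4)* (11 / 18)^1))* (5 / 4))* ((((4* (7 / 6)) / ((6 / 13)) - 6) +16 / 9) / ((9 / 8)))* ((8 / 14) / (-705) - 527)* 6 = -15162366670 / 567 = -26741387.43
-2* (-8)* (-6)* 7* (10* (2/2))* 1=-6720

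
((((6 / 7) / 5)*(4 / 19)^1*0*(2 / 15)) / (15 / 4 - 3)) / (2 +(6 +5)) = 0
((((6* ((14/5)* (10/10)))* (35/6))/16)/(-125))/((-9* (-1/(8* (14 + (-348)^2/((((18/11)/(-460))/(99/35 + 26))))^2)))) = -5244122176383444964/125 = -41952977411067559.71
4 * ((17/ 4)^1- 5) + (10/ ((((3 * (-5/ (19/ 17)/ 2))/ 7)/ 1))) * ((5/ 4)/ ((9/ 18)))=-1483/ 51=-29.08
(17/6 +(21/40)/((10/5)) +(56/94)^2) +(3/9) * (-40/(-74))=23741313/6538640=3.63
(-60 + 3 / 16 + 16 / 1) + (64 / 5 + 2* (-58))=-11761 / 80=-147.01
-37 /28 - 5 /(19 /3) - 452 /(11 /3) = -733745 /5852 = -125.38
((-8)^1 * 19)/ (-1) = 152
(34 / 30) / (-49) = -17 / 735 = -0.02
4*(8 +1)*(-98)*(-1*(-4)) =-14112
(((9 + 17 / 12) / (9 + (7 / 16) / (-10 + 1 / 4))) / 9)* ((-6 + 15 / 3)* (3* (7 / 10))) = -2275 / 8382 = -0.27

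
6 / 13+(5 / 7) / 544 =22913 / 49504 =0.46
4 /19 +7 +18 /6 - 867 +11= -16070 /19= -845.79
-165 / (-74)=165 / 74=2.23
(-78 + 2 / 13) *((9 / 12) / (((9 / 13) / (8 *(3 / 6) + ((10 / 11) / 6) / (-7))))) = -21137 / 63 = -335.51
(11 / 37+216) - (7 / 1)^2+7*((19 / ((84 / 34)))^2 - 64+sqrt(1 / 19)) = 7*sqrt(19) / 19+1242901 / 9324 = 134.91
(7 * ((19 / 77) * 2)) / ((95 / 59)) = 118 / 55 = 2.15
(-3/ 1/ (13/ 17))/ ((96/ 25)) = -425/ 416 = -1.02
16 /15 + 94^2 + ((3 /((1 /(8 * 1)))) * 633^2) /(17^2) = 182556724 /4335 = 42112.28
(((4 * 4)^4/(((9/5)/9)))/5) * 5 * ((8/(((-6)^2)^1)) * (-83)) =-54394880/9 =-6043875.56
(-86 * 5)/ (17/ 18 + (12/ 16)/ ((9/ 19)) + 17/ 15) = -77400/ 659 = -117.45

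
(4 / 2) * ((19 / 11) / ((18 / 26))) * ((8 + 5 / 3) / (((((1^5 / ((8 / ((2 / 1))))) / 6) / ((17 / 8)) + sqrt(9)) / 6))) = 95.84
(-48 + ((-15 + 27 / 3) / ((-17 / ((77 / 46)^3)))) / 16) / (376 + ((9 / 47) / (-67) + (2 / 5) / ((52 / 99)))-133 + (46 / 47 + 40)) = -0.17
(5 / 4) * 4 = 5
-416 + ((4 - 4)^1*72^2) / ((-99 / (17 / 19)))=-416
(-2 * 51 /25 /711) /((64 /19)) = -323 /189600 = -0.00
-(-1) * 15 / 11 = 15 / 11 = 1.36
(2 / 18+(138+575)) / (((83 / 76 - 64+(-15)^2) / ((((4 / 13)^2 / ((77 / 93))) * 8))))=1935463424 / 480921441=4.02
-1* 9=-9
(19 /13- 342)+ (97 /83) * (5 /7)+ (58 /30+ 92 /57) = -241203929 /717535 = -336.16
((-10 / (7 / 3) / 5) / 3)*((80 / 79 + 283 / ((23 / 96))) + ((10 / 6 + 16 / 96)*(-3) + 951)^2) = -6505968225 / 25438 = -255757.85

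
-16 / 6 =-8 / 3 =-2.67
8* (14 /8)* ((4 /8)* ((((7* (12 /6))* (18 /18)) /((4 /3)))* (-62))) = -4557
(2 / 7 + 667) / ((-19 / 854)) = -569862 / 19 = -29992.74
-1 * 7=-7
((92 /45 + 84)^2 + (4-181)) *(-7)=-102437713 /2025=-50586.52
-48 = -48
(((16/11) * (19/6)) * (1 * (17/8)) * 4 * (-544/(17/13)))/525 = -537472/17325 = -31.02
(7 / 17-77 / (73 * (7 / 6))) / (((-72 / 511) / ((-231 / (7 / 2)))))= -47047 / 204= -230.62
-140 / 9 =-15.56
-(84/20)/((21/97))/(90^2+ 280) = -97/41900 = -0.00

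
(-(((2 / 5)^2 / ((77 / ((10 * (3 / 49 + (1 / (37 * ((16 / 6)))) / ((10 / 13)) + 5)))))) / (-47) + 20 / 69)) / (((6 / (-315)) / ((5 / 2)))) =6510463621 / 172467064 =37.75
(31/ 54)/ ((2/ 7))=217/ 108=2.01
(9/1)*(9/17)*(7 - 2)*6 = 2430/17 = 142.94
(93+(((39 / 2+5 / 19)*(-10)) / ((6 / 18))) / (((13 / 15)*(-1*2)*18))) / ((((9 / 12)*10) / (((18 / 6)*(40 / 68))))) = 26.35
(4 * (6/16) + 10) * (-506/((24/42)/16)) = -162932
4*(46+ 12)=232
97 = 97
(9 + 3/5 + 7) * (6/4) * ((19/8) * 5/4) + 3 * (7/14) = 75.42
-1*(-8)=8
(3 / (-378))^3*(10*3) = -5 / 333396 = -0.00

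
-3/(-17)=0.18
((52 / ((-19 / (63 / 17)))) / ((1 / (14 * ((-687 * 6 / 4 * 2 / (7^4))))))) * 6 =11574576 / 15827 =731.32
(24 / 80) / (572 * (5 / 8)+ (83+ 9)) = 3 / 4495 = 0.00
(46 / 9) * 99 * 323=163438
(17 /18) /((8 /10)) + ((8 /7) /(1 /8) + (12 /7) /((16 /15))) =859 /72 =11.93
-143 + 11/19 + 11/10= -141.32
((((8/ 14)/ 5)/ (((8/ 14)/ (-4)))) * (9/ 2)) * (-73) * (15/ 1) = 3942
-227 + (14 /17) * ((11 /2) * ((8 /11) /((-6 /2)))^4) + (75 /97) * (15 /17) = -40232068394 /177780339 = -226.30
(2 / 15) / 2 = 1 / 15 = 0.07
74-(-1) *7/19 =1413/19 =74.37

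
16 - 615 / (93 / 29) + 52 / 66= -179011 / 1023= -174.99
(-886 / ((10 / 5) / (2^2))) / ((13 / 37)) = -65564 / 13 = -5043.38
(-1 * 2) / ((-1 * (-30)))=-0.07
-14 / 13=-1.08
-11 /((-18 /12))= 22 /3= 7.33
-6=-6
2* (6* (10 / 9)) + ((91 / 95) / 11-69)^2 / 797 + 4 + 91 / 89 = 24.31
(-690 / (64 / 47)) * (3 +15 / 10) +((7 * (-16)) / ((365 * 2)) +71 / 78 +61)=-2021121781 / 911040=-2218.48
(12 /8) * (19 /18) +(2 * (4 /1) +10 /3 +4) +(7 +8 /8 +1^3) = 311 /12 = 25.92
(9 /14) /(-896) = -9 /12544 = -0.00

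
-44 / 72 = -11 / 18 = -0.61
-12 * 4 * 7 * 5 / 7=-240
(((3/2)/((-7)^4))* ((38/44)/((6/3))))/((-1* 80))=-57/16903040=-0.00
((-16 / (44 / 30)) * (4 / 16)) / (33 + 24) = -10 / 209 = -0.05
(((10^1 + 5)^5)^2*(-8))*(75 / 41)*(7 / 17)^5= -5815057869140625000 / 58214137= -99890819804.49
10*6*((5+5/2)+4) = 690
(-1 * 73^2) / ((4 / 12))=-15987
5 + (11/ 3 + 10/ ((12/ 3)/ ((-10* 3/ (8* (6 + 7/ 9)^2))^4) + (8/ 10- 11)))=5103502943932662344/ 588858180775978107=8.67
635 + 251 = 886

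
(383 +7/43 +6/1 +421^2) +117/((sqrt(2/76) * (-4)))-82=7634571/43-117 * sqrt(38)/4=177367.85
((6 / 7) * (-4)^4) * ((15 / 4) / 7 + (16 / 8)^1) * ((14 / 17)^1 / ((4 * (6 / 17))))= 2272 / 7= 324.57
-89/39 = -2.28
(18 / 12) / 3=1 / 2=0.50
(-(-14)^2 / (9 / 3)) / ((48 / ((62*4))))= -337.56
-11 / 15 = -0.73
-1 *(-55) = 55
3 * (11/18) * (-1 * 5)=-55/6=-9.17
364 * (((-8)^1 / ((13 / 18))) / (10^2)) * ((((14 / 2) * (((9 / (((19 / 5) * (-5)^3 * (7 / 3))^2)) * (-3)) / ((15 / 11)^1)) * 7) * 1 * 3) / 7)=384912 / 28203125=0.01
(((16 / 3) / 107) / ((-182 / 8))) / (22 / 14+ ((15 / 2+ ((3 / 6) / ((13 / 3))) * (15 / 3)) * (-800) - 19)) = 32 / 94628553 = 0.00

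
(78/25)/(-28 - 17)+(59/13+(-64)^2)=4100.47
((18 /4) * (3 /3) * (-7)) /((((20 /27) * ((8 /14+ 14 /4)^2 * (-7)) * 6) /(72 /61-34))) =-441441 /220210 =-2.00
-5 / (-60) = 1 / 12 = 0.08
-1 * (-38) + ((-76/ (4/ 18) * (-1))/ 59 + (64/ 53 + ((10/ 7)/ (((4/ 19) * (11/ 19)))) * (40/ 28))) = 104073567/ 1685453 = 61.75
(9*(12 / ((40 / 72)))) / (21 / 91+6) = 31.20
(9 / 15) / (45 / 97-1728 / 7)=-679 / 278835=-0.00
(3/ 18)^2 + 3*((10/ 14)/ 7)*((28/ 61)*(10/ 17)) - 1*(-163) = 42624671/ 261324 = 163.11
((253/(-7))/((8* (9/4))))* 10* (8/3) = -53.54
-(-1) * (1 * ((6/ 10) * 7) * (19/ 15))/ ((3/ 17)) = 2261/ 75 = 30.15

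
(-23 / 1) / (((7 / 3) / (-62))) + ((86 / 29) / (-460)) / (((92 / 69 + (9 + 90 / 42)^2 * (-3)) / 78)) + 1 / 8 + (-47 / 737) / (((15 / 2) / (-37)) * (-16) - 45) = 16118889911426459 / 26369477349600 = 611.27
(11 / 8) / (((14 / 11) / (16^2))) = 276.57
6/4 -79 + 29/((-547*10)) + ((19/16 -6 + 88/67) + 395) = 920610071/2931920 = 314.00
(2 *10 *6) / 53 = 2.26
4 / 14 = 2 / 7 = 0.29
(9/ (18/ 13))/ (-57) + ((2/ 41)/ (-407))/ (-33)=-2386165/ 20925498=-0.11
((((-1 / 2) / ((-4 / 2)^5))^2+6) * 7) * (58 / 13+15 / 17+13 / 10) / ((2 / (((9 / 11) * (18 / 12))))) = 171.24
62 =62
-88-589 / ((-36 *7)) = -21587 / 252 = -85.66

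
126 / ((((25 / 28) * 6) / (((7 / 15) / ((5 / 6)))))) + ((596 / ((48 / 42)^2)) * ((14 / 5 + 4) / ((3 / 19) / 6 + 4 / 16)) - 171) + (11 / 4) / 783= 11071.81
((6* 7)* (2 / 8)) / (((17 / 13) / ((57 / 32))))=15561 / 1088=14.30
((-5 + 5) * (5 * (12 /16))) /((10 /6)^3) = 0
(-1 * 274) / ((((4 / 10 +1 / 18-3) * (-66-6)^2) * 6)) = 685 / 197856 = 0.00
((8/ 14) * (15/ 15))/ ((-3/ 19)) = -76/ 21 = -3.62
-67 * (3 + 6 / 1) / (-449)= 603 / 449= 1.34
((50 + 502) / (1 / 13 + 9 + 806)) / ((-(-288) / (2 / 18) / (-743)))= -222157 / 1144368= -0.19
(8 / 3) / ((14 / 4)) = 16 / 21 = 0.76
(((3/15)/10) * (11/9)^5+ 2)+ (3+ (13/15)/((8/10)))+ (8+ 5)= 113007277/5904900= 19.14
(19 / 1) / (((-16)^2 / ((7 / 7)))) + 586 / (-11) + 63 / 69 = -3386425 / 64768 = -52.29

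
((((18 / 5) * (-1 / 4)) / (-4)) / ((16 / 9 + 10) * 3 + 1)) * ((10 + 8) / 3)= 81 / 2180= 0.04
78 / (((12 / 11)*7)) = 143 / 14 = 10.21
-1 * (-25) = 25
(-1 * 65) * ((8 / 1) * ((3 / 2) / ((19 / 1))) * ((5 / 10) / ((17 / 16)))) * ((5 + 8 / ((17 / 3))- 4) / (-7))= 255840 / 38437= 6.66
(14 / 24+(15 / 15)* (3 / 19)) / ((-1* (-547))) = 169 / 124716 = 0.00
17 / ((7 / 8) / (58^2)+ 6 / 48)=457504 / 3371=135.72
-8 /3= -2.67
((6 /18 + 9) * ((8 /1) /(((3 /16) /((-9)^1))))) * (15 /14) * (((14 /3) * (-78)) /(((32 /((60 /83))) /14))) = 36691200 /83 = 442062.65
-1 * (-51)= 51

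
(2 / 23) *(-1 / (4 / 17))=-17 / 46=-0.37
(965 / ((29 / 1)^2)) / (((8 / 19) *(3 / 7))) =128345 / 20184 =6.36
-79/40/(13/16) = -158/65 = -2.43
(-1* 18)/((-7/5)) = 90/7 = 12.86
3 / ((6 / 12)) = 6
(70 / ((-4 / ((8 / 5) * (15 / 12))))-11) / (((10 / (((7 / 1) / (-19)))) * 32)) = 0.05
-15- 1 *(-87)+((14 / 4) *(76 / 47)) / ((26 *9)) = 396061 / 5499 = 72.02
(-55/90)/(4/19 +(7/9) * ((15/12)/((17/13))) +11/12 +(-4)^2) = -3553/103900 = -0.03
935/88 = 85/8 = 10.62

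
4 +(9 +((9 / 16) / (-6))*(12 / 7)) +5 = 999 / 56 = 17.84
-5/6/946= -5/5676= -0.00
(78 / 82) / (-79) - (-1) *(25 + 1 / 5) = 407919 / 16195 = 25.19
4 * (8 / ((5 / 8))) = 256 / 5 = 51.20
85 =85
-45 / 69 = -0.65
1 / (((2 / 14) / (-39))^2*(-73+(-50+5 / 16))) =-91728 / 151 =-607.47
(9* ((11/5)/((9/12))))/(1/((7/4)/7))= 33/5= 6.60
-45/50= -9/10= -0.90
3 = 3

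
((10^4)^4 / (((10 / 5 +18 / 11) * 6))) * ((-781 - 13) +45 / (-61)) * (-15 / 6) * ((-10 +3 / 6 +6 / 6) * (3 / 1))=-1416495781250000000000 / 61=-23221242315573770491.80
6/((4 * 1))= 3/2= 1.50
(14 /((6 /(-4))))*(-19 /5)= 532 /15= 35.47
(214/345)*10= 428/69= 6.20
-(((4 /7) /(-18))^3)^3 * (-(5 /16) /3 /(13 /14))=-320 /87102678873899871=-0.00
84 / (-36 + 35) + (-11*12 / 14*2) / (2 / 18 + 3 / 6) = -804 / 7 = -114.86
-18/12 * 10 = -15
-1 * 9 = -9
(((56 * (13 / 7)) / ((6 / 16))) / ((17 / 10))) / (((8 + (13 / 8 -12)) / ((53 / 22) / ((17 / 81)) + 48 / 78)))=-150530560 / 181203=-830.73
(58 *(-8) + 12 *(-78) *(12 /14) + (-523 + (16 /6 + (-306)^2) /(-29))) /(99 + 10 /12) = -6112174 /121597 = -50.27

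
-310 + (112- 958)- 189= -1345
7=7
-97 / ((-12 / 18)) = 291 / 2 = 145.50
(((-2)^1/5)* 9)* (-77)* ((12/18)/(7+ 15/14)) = 12936/565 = 22.90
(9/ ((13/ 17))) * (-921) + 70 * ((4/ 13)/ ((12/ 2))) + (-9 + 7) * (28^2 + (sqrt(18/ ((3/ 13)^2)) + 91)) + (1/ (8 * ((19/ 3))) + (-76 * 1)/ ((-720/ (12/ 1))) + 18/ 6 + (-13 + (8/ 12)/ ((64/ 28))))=-62215811/ 4940 - 26 * sqrt(2)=-12631.06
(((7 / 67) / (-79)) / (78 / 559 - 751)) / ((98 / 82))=1763 / 1196265637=0.00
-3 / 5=-0.60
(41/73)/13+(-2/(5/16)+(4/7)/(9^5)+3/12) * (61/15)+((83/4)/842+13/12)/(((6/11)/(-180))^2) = 120633.73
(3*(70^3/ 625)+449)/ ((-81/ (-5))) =129.35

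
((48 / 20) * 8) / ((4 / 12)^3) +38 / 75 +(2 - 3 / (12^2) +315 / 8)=672313 / 1200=560.26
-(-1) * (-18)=-18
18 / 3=6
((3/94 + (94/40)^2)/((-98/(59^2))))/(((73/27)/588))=-29443213503/686200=-42907.63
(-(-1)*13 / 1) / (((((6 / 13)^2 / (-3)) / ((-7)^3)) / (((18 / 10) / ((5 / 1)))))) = 22607.13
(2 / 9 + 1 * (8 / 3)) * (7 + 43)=1300 / 9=144.44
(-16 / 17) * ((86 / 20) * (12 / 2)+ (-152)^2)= -1850384 / 85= -21769.22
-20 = -20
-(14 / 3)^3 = -2744 / 27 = -101.63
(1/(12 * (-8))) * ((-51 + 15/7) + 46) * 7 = 5/24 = 0.21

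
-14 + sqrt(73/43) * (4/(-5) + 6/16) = -14-17 * sqrt(3139)/1720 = -14.55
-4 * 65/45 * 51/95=-884/285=-3.10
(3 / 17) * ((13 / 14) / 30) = 13 / 2380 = 0.01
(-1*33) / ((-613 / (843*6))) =166914 / 613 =272.29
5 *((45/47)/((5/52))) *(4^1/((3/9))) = 28080/47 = 597.45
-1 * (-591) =591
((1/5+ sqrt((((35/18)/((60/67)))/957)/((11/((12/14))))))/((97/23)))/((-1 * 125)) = -23/60625-23 * sqrt(5829)/69621750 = -0.00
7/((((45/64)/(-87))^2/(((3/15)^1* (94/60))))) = 566659072/16875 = 33579.80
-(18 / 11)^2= -324 / 121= -2.68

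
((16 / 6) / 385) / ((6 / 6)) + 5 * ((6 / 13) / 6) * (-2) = -11446 / 15015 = -0.76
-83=-83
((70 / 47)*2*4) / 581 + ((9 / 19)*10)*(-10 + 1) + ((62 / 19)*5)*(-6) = -10414150 / 74119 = -140.51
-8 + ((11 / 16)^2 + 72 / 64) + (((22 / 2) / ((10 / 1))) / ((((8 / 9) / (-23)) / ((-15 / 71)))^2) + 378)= 521965799 / 1290496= 404.47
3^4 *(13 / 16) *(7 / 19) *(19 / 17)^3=33.85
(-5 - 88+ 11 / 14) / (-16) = 1291 / 224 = 5.76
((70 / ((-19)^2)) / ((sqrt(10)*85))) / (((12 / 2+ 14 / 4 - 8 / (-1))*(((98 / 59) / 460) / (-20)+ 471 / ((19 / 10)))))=21712*sqrt(10) / 412888661287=0.00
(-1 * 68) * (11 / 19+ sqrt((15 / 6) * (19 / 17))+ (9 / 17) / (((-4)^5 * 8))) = -2 * sqrt(3230)- 1531733 / 38912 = -153.03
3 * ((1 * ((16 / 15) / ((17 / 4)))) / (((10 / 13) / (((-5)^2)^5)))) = 162500000 / 17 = 9558823.53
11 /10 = 1.10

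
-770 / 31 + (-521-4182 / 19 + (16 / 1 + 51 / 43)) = -18963792 / 25327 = -748.76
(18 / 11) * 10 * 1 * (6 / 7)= 1080 / 77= 14.03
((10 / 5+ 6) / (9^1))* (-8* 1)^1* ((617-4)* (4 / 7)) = -156928 / 63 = -2490.92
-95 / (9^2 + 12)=-95 / 93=-1.02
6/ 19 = 0.32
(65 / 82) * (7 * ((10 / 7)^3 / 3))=32500 / 6027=5.39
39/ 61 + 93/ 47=7506/ 2867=2.62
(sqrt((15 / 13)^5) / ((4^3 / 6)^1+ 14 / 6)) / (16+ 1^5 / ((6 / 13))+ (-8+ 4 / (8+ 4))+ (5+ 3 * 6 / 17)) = 7650 * sqrt(195) / 16079843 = 0.01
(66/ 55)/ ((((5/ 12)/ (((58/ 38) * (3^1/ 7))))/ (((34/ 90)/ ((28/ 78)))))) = 230724/ 116375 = 1.98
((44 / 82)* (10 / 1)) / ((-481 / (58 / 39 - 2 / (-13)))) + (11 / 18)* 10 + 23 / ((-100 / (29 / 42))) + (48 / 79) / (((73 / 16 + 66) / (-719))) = -74080654076843 / 288113669461800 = -0.26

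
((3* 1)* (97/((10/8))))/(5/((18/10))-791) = -5238/17735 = -0.30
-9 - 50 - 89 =-148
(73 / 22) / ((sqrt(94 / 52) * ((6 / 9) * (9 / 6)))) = 73 * sqrt(1222) / 1034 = 2.47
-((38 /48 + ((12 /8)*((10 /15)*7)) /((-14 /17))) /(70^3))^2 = -1369 /2710632960000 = -0.00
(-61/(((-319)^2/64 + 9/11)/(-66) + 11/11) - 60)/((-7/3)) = 184724028/7514381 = 24.58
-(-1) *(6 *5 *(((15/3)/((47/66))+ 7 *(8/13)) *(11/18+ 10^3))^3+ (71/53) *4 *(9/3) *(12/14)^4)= 43700697852009.17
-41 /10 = -4.10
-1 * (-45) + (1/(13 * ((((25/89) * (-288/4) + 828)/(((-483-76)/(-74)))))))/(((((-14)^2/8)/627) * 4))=7821211603/173786928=45.00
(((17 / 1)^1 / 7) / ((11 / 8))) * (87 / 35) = 11832 / 2695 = 4.39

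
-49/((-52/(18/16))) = 441/416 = 1.06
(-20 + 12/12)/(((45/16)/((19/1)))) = -5776/45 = -128.36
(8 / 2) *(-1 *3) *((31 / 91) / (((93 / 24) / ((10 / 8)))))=-120 / 91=-1.32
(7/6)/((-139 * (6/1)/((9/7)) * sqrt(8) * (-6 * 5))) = sqrt(2)/66720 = 0.00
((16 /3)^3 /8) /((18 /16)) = 4096 /243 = 16.86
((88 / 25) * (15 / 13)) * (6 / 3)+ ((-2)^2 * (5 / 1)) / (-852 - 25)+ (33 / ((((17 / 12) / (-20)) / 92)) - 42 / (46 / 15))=-955455548779 / 22288955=-42866.77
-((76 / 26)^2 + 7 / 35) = -7389 / 845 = -8.74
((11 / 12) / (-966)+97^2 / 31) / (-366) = -109068787 / 131522832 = -0.83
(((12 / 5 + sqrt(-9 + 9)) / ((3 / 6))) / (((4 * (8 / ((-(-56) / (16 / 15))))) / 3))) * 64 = 1512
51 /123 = 17 /41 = 0.41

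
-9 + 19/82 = -719/82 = -8.77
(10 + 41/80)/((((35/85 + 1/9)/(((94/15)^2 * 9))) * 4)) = 284238657/160000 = 1776.49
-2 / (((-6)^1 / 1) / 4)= 1.33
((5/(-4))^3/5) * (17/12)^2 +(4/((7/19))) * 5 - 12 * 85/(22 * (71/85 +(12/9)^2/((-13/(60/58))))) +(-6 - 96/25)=-27407508005497/1183329100800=-23.16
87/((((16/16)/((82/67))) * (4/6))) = 10701/67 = 159.72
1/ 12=0.08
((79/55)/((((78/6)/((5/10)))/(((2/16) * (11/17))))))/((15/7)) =553/265200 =0.00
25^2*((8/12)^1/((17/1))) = 1250/51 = 24.51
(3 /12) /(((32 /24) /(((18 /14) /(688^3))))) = 27 /36473995264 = 0.00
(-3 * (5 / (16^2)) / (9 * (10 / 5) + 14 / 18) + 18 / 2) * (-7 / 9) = -302743 / 43264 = -7.00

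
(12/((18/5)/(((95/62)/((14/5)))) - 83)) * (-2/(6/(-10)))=-95000/181501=-0.52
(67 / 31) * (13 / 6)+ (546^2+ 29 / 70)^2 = 40499606771950643 / 455700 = 88873396471.25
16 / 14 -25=-167 / 7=-23.86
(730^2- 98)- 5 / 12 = 6393619 / 12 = 532801.58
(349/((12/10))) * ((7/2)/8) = 12215/96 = 127.24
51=51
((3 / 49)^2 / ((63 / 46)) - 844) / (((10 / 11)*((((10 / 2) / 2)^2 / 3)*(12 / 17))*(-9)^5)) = 147367033 / 13783840875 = 0.01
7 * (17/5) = 119/5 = 23.80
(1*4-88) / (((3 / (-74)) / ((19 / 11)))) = 39368 / 11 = 3578.91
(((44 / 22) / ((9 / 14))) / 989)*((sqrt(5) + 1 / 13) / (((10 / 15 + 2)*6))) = 7 / 462852 + 7*sqrt(5) / 35604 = 0.00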